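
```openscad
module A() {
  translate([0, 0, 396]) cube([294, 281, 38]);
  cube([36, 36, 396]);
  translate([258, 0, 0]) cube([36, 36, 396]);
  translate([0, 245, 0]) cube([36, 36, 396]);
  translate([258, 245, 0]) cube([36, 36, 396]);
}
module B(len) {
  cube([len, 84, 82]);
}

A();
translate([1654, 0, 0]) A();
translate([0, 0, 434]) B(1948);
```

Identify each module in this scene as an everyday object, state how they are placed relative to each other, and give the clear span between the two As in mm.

A is a stool. B is a beam. A beam spans the tops of two stools. The clear span between the two stools is 1360 mm.

Second stool starts at x = 1654; first ends at x = 294; clear span = 1654 − 294 = 1360 mm.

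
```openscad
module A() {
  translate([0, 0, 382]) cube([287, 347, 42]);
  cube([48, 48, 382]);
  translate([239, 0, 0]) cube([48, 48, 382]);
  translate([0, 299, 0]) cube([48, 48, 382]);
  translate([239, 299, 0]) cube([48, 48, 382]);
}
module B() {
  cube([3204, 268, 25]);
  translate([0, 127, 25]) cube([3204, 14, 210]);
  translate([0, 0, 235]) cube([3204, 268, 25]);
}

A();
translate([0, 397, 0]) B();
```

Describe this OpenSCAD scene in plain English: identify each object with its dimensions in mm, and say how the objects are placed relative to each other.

A is a four-legged stool. The seat is 287×347 mm, 42 mm thick, top at z = 424 mm. It stands on four square legs, each 48×48 mm in cross-section, from z = 0 to the seat underside, each flush with a corner of the seat.

B is an I-beam lying along x, 3204 mm long. Overall section height 260 mm. Two flanges 268 mm wide (y) and 25 mm thick, one on the floor and one at the top; a web 14 mm thick runs between them, centred on the flange width.

The I-beam is on the floor beside the stool on its +y side.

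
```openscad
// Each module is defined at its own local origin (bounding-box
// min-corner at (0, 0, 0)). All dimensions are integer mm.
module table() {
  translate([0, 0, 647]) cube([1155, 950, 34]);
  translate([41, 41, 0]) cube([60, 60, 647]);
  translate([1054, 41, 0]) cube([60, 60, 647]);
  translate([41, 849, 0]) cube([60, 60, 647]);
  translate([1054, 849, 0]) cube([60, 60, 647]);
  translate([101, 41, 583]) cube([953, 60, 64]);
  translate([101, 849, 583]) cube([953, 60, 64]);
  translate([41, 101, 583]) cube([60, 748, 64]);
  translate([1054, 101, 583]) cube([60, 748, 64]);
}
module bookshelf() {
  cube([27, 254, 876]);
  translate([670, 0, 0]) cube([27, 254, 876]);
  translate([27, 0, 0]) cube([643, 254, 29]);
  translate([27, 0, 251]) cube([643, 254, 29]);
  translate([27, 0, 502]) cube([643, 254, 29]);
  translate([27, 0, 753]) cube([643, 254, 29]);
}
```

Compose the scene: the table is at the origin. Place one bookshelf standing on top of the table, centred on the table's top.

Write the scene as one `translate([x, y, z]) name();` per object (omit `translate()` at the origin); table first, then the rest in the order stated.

table();
translate([229, 348, 681]) bookshelf();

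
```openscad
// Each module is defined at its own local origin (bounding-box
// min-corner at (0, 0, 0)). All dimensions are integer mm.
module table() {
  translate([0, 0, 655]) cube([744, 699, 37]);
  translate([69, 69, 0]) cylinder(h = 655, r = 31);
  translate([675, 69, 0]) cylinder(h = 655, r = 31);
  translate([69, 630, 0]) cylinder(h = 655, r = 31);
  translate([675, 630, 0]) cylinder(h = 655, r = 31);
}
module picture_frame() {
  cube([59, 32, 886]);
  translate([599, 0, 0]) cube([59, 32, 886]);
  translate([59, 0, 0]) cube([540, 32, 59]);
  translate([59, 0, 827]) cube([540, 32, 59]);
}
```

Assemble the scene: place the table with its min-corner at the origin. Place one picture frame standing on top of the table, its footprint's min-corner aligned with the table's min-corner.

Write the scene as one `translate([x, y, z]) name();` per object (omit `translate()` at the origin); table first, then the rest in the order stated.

table();
translate([0, 0, 692]) picture_frame();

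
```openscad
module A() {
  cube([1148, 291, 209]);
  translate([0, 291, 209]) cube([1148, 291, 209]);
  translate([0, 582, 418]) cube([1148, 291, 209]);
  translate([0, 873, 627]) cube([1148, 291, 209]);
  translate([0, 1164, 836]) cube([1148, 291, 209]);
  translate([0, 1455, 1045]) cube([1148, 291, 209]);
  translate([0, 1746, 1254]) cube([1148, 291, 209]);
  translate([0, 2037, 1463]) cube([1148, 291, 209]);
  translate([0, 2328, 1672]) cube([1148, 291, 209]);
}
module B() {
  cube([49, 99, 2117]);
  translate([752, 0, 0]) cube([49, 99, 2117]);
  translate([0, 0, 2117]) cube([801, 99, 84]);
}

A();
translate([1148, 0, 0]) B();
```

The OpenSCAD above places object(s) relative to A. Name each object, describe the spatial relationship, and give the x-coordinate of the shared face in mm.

A is a staircase. B is a door frame. The door frame is against the staircase's +x side, with their −y faces flush. The x-coordinate of the shared face is 1148 mm.

The staircase's +x face and the door frame's −x face are both at x = 1148 mm.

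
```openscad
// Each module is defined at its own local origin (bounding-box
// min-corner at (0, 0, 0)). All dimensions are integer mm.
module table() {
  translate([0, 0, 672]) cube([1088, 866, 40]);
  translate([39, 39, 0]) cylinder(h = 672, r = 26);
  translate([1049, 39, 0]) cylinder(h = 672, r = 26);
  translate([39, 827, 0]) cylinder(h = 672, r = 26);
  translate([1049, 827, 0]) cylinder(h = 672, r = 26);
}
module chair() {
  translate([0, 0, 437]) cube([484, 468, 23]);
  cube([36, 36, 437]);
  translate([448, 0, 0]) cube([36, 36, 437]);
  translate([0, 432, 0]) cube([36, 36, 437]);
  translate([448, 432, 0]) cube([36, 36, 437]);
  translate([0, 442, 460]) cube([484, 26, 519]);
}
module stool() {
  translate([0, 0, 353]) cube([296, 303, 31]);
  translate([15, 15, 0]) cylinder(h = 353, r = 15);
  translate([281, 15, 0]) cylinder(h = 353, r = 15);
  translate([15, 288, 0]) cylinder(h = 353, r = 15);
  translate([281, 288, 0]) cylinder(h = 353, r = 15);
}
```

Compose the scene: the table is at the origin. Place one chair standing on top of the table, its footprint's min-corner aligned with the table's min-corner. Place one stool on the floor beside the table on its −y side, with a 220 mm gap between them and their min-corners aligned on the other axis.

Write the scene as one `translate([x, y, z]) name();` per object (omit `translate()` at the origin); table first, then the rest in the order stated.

table();
translate([0, 0, 712]) chair();
translate([0, -523, 0]) stool();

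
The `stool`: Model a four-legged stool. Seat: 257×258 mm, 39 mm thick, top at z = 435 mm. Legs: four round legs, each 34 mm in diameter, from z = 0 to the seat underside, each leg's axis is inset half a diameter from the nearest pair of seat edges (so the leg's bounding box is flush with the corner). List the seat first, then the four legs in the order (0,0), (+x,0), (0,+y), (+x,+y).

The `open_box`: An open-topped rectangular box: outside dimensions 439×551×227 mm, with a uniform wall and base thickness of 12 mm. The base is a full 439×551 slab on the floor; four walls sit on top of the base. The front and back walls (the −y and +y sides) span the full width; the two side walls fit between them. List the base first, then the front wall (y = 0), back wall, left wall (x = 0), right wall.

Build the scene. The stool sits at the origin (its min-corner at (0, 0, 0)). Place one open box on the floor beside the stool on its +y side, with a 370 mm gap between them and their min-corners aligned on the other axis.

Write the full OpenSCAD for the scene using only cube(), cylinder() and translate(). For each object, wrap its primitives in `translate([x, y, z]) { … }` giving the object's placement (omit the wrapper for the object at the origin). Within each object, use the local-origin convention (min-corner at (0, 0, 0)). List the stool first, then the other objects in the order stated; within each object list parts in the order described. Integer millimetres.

translate([0, 0, 396]) cube([257, 258, 39]);
translate([17, 17, 0]) cylinder(h = 396, r = 17);
translate([240, 17, 0]) cylinder(h = 396, r = 17);
translate([17, 241, 0]) cylinder(h = 396, r = 17);
translate([240, 241, 0]) cylinder(h = 396, r = 17);
translate([0, 628, 0]) {
  cube([439, 551, 12]);
  translate([0, 0, 12]) cube([439, 12, 215]);
  translate([0, 539, 12]) cube([439, 12, 215]);
  translate([0, 12, 12]) cube([12, 527, 215]);
  translate([427, 12, 12]) cube([12, 527, 215]);
}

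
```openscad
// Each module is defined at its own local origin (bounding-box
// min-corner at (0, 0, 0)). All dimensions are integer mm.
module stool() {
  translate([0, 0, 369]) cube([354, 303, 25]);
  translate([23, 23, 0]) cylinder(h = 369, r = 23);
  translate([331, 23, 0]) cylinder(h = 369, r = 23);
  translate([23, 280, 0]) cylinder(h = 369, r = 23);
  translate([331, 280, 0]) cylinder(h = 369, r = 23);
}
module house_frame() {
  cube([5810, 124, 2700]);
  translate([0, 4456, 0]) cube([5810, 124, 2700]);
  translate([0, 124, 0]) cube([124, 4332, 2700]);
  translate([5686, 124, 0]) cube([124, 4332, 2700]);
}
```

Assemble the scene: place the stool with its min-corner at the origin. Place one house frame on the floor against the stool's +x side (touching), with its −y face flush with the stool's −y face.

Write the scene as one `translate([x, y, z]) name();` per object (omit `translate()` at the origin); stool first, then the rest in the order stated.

stool();
translate([354, 0, 0]) house_frame();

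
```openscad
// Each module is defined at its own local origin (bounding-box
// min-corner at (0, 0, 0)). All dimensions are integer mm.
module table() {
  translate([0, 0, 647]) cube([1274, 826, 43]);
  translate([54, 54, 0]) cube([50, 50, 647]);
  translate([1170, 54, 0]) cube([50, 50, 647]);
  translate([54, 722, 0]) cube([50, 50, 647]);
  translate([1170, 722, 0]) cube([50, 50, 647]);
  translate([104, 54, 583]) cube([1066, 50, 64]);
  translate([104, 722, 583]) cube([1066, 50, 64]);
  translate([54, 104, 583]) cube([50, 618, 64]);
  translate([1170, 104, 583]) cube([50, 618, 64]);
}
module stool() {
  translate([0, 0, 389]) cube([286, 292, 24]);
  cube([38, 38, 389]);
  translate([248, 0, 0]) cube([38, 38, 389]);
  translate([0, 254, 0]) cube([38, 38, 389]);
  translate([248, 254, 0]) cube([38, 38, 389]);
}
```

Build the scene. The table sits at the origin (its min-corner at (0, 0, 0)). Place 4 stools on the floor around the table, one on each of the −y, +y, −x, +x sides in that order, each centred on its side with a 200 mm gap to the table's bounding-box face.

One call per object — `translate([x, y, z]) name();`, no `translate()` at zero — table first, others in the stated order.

table();
translate([494, -492, 0]) stool();
translate([494, 1026, 0]) stool();
translate([-486, 267, 0]) stool();
translate([1474, 267, 0]) stool();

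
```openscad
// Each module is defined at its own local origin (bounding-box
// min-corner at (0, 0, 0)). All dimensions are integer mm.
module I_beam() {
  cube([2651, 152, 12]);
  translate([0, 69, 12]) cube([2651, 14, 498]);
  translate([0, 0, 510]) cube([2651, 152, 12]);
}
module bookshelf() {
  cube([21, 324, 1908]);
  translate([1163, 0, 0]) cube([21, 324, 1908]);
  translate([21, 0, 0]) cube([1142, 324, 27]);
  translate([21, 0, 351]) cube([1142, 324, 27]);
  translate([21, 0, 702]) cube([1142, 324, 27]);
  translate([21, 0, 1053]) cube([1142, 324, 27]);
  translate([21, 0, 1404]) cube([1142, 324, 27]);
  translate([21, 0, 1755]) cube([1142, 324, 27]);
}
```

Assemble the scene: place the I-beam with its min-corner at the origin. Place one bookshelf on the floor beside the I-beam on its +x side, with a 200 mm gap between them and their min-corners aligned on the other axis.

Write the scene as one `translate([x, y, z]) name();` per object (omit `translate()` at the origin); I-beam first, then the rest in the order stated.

I_beam();
translate([2851, 0, 0]) bookshelf();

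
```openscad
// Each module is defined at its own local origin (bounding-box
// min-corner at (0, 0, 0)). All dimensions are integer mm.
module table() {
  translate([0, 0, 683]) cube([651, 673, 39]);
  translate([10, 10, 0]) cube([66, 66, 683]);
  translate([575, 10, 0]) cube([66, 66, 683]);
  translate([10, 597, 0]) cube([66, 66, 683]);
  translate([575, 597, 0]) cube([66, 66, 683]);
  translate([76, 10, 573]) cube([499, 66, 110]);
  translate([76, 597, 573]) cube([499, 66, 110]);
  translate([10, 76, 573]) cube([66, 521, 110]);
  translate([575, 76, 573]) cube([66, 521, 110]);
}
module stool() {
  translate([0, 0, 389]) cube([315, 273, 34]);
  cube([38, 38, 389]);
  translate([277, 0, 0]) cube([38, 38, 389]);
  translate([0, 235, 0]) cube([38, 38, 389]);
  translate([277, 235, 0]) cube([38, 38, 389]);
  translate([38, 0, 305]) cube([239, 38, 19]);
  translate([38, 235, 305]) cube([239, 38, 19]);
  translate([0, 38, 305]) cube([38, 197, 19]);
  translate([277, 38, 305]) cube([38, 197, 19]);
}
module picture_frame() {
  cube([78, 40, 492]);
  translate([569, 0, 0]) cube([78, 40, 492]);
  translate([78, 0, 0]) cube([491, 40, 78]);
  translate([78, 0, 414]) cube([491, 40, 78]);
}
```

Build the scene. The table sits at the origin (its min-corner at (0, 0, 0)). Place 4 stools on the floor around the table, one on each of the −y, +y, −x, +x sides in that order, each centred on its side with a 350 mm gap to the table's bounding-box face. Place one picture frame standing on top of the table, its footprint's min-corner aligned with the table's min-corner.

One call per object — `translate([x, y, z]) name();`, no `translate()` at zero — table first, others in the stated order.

table();
translate([168, -623, 0]) stool();
translate([168, 1023, 0]) stool();
translate([-665, 200, 0]) stool();
translate([1001, 200, 0]) stool();
translate([0, 0, 722]) picture_frame();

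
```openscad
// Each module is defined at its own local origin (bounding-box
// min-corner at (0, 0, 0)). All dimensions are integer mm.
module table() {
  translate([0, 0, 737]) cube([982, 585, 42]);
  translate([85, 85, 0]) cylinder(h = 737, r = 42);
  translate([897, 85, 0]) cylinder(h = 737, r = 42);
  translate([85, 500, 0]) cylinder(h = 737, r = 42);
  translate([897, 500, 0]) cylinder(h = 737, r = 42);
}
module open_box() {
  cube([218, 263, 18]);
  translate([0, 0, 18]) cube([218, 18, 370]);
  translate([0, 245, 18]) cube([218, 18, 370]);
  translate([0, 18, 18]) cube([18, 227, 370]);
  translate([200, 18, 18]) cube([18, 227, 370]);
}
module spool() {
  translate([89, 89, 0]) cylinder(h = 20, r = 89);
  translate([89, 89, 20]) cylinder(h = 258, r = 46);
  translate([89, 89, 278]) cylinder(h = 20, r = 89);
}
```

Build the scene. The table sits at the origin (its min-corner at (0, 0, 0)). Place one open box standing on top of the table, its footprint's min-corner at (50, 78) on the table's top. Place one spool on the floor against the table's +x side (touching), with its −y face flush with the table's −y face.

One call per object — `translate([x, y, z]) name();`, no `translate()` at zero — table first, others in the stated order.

table();
translate([50, 78, 779]) open_box();
translate([982, 0, 0]) spool();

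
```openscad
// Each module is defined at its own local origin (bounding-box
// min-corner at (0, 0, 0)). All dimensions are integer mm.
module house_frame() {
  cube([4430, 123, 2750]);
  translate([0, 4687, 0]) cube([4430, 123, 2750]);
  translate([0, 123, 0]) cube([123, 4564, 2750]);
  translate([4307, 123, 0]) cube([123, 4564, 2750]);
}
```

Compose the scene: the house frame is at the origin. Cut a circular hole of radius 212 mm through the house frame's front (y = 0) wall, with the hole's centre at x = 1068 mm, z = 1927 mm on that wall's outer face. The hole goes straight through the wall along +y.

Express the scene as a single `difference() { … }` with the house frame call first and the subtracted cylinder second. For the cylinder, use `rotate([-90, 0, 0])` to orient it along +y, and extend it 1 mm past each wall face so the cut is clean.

difference() {
  house_frame();
  translate([1068, -1, 1927]) rotate([-90, 0, 0]) cylinder(h = 125, r = 212);
}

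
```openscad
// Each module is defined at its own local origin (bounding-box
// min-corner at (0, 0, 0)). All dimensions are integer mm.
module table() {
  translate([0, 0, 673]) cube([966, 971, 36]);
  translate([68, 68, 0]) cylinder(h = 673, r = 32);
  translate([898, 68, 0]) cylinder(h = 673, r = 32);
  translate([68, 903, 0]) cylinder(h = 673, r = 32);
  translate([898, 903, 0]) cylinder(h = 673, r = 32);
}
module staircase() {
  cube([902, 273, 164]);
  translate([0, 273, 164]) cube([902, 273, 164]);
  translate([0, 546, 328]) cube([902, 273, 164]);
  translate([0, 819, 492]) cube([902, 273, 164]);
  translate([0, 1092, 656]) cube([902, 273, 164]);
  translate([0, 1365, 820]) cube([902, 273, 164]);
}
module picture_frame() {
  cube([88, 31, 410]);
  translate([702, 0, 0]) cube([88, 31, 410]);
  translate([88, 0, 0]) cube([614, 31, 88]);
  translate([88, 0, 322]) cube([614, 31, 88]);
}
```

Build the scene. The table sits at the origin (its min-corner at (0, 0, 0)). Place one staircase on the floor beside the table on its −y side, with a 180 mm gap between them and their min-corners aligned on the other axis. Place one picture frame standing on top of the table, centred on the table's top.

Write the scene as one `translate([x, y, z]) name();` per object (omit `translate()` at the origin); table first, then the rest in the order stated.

table();
translate([0, -1818, 0]) staircase();
translate([88, 470, 709]) picture_frame();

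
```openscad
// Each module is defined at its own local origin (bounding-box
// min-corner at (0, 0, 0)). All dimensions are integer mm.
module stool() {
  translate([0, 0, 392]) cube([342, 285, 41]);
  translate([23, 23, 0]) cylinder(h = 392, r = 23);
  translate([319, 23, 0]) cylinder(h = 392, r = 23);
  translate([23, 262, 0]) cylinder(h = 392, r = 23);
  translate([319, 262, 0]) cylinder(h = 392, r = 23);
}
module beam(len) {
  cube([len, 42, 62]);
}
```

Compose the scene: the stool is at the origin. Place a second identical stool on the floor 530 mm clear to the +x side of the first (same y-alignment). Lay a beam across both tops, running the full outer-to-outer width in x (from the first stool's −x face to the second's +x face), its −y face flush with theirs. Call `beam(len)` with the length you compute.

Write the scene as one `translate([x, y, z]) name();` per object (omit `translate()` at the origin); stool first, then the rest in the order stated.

stool();
translate([872, 0, 0]) stool();
translate([0, 0, 433]) beam(1214);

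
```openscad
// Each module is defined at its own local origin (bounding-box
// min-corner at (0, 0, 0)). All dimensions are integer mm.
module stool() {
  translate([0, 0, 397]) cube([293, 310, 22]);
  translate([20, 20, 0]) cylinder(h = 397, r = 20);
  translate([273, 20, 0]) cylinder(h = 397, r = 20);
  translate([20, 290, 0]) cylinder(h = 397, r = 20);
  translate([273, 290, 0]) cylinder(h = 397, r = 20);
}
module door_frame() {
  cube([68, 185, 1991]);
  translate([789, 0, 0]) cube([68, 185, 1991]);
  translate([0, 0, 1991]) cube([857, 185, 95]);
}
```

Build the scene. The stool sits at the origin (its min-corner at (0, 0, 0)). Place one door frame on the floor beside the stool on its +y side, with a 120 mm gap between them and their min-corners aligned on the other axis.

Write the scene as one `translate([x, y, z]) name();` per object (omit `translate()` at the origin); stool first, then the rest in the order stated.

stool();
translate([0, 430, 0]) door_frame();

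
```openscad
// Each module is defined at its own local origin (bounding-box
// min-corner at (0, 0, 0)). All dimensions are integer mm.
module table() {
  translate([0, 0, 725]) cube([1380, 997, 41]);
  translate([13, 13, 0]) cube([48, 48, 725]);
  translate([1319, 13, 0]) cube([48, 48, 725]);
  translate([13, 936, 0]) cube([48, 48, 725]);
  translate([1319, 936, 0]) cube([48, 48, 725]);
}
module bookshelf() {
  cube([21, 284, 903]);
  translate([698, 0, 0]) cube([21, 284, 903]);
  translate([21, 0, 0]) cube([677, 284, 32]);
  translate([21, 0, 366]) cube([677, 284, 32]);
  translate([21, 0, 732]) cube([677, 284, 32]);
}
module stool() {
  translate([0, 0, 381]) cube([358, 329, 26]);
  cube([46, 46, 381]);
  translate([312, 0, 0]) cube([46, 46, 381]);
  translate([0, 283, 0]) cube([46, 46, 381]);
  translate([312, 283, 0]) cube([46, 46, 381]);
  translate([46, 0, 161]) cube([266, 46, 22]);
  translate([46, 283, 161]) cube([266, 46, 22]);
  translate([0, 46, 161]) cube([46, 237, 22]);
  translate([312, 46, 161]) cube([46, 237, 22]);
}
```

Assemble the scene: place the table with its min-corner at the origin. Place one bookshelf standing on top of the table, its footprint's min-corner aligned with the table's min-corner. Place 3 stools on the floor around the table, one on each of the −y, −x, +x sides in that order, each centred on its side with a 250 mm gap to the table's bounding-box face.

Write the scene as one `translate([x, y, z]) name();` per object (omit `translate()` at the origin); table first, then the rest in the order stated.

table();
translate([0, 0, 766]) bookshelf();
translate([511, -579, 0]) stool();
translate([-608, 334, 0]) stool();
translate([1630, 334, 0]) stool();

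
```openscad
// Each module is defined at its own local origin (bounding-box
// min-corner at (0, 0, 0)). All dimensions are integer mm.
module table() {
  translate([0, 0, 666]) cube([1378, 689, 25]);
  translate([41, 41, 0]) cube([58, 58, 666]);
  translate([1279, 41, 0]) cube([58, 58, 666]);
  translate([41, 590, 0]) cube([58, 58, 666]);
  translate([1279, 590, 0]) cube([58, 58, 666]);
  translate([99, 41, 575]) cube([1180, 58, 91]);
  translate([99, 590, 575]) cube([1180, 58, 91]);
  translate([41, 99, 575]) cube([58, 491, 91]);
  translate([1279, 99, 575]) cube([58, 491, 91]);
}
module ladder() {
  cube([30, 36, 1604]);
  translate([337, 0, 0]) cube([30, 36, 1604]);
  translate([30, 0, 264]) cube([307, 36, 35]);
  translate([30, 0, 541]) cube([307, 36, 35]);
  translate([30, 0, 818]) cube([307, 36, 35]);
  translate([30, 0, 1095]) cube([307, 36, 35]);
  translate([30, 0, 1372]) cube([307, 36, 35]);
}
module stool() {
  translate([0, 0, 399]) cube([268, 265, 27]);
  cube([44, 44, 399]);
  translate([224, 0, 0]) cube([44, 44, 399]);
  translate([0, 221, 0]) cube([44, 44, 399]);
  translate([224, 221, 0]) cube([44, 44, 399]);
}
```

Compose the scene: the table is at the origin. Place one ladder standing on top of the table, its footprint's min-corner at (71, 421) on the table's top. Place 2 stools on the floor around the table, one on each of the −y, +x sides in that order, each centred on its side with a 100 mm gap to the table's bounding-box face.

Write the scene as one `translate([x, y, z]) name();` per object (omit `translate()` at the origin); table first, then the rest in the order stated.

table();
translate([71, 421, 691]) ladder();
translate([555, -365, 0]) stool();
translate([1478, 212, 0]) stool();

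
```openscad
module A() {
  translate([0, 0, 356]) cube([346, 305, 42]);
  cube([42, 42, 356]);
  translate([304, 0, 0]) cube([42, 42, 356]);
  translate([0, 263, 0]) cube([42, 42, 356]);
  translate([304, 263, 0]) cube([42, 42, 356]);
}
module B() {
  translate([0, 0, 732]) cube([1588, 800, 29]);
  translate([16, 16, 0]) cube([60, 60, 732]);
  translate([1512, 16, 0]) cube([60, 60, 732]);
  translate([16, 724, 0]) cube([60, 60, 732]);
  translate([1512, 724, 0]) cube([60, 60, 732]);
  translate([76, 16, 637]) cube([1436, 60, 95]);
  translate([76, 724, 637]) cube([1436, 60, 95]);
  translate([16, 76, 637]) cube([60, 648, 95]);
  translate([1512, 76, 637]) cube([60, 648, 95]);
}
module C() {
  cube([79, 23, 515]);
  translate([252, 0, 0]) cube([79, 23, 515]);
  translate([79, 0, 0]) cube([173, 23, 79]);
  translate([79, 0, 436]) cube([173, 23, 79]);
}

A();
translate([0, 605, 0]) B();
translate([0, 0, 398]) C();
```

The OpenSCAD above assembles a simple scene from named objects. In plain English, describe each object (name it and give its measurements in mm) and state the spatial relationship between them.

A is a four-legged stool. The seat is 346×305 mm, 42 mm thick, top at z = 398 mm. It stands on four square legs, each 42×42 mm in cross-section, from z = 0 to the seat underside, each flush with a corner of the seat.

B is a table: top 1588 mm (x) × 800 mm (y), 29 mm thick, upper face at z = 761 mm, on four 60×60 mm square legs, each inset 16 mm from the nearest pair of top edges, running from z = 0 to the bottom of the top. Four apron rails, 60 mm thick and 95 mm tall, run between adjacent legs with their top edges flush with the underside of the top and their outer faces flush with the legs' outer faces.

C is a rectangular picture frame lying in the x–z plane (depth along y). The opening is 173 mm wide (x) by 357 mm tall (z), surrounded by a border 79 mm wide on all four sides. The frame is 23 mm deep and is made of two full-height vertical stiles with two horizontal rails fitted between them.

The table is on the floor beside the stool on its +y side. The picture frame is on top of the stool.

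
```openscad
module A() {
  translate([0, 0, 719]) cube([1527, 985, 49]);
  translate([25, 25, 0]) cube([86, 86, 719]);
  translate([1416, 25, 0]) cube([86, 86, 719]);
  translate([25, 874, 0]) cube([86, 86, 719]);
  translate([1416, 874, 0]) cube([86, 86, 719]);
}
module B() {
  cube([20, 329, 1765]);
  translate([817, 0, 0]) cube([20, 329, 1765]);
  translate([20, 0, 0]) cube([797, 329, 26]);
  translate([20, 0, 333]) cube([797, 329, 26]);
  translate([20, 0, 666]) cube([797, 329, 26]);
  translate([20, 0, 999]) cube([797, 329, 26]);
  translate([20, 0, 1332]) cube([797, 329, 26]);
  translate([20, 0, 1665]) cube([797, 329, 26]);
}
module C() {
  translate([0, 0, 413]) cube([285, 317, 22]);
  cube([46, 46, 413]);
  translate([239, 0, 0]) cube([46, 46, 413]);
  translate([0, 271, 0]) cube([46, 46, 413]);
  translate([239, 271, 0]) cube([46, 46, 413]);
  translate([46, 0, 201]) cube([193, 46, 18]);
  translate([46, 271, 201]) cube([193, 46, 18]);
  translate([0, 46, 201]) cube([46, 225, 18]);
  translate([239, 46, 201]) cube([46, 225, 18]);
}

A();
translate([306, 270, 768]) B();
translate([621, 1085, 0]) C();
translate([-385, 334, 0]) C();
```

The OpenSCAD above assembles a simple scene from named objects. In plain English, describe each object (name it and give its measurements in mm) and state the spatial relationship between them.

A is a table with a 1527×985 mm rectangular top, 49 mm thick, top surface at z = 768 mm, supported by four 86×86 mm square legs, each inset 25 mm from the nearest pair of top edges, running from the floor.

B is an open bookshelf. Two side panels, each 20 mm thick, 329 mm deep and 1765 mm tall, stand 837 mm apart (outside-to-outside). Between them sit 6 shelves, each 26 mm thick and 329 mm deep, spanning the full gap between the sides. The bottom shelf rests on the floor (its underside at z = 0) and the clear gap between one shelf's top and the next shelf's underside is 307 mm.

C is a four-legged stool. The seat is a 285×317×22 mm slab whose top surface is at z = 435 mm; four square legs, each 46×46 mm in cross-section, run from the floor (z = 0) to the underside of the seat, each flush with a corner of the seat. Four stretchers, 46 mm wide and 18 mm tall, connect adjacent legs with their undersides at z = 201 mm, each running between the inner faces of the legs it joins and aligned with the legs' outer faces on the other axis.

The bookshelf is on top of the table. Two stools sit around the table at the +y, −x sides.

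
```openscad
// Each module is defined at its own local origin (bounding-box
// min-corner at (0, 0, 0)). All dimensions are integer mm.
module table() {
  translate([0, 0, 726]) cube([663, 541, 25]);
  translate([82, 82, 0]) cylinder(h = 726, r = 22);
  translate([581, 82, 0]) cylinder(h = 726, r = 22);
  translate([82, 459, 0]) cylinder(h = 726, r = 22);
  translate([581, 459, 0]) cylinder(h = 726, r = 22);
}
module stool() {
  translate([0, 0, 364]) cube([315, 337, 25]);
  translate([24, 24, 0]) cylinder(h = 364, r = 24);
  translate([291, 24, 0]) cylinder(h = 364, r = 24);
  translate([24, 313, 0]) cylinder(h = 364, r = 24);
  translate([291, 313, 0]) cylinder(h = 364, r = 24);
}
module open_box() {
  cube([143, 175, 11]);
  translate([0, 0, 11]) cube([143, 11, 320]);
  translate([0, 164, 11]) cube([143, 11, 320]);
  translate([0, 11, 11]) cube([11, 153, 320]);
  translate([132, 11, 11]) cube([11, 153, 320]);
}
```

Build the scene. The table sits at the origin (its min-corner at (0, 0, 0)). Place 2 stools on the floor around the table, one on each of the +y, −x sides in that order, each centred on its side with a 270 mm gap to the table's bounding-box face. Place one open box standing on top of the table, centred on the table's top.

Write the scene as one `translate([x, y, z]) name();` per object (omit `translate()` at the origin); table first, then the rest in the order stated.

table();
translate([174, 811, 0]) stool();
translate([-585, 102, 0]) stool();
translate([260, 183, 751]) open_box();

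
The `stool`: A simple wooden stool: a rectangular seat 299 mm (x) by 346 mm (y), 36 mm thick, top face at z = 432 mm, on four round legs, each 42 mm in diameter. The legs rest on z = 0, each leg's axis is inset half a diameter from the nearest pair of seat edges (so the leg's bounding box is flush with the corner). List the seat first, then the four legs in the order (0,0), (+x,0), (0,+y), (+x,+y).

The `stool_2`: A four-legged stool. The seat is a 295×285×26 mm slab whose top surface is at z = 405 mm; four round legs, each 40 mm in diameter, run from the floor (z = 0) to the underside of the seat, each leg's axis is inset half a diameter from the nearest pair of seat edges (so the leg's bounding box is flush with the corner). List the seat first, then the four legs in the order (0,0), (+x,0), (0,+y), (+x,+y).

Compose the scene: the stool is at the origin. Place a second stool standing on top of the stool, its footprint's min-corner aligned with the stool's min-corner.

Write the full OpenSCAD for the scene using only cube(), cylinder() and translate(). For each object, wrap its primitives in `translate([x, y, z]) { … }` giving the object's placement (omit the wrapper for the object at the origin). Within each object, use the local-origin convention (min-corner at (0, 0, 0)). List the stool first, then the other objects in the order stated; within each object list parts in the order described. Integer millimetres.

translate([0, 0, 396]) cube([299, 346, 36]);
translate([21, 21, 0]) cylinder(h = 396, r = 21);
translate([278, 21, 0]) cylinder(h = 396, r = 21);
translate([21, 325, 0]) cylinder(h = 396, r = 21);
translate([278, 325, 0]) cylinder(h = 396, r = 21);
translate([0, 0, 432]) {
  translate([0, 0, 379]) cube([295, 285, 26]);
  translate([20, 20, 0]) cylinder(h = 379, r = 20);
  translate([275, 20, 0]) cylinder(h = 379, r = 20);
  translate([20, 265, 0]) cylinder(h = 379, r = 20);
  translate([275, 265, 0]) cylinder(h = 379, r = 20);
}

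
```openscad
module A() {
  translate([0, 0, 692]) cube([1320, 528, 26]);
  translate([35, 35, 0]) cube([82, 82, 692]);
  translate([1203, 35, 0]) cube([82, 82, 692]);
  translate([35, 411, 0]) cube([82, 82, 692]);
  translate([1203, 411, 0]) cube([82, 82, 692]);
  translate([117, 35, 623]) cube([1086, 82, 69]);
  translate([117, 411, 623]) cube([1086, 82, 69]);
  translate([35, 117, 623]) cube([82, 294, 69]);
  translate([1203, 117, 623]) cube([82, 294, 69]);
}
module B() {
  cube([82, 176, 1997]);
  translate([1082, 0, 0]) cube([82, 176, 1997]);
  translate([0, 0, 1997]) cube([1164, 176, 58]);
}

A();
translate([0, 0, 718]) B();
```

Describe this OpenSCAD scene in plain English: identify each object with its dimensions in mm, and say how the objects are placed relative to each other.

A is a rectangular dining table. The top is 1320×528×26 mm with its upper surface at z = 718 mm. It stands on four 82×82 mm square legs, each inset 35 mm from the nearest pair of top edges, running from the floor to the underside of the top. Four apron rails, 82 mm thick and 69 mm tall, run between adjacent legs with their top edges flush with the underside of the top and their outer faces flush with the legs' outer faces.

B is a door frame. The clear opening is 1000 mm wide and 1997 mm high. Two 82 mm wide jambs, 176 mm deep, stand either side of the opening from the floor to the top of the opening. A 58 mm thick head sits across the top of both jambs, spanning the full outside width of the frame.

The door frame is on top of the table.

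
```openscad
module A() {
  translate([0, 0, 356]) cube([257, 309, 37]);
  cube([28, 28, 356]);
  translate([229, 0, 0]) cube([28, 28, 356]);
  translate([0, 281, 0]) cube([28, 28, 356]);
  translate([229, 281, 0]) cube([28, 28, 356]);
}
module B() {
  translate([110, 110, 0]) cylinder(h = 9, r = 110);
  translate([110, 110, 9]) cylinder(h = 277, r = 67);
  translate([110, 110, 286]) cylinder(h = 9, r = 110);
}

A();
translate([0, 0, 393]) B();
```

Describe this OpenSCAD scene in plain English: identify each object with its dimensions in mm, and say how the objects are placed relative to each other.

A is a four-legged stool. The seat is 257×309 mm, 37 mm thick, top at z = 393 mm. It stands on four square legs, each 28×28 mm in cross-section, from z = 0 to the seat underside, each flush with a corner of the seat.

B is a spool: two coaxial disc flanges of radius 110 mm and thickness 9 mm, joined by a core cylinder of radius 67 mm and height 277 mm. The lower flange rests on z = 0 and the three cylinders share a vertical axis.

The spool is on top of the stool.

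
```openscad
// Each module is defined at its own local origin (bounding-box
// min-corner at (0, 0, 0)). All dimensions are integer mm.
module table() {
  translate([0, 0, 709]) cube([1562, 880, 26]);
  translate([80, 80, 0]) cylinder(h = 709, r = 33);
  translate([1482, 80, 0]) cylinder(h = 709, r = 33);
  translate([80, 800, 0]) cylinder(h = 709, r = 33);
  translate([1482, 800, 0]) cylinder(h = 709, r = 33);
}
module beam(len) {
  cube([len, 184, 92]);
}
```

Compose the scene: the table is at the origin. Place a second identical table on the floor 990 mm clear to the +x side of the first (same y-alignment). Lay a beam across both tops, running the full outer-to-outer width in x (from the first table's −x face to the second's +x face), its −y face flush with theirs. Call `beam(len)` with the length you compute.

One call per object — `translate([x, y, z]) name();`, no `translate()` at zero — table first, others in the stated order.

table();
translate([2552, 0, 0]) table();
translate([0, 0, 735]) beam(4114);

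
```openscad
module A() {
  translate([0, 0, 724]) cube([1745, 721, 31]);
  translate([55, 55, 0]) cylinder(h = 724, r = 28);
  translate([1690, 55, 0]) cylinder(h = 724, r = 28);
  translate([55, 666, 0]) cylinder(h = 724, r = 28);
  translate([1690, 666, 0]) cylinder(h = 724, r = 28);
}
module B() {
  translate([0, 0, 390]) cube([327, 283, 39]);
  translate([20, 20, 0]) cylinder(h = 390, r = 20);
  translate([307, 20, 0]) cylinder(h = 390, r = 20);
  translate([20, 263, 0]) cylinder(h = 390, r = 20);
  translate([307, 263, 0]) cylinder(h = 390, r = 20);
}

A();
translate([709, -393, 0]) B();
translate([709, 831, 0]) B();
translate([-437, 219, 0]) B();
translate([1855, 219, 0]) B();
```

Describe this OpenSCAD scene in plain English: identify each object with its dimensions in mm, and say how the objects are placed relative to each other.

A is a table with a 1745×721 mm rectangular top, 31 mm thick, top surface at z = 755 mm, supported by four round legs of 56 mm diameter, each leg's bounding box inset 27 mm from the nearest pair of top edges, running from the floor.

B is a four-legged stool. The seat is 327×283 mm, 39 mm thick, top at z = 429 mm. It stands on four round legs, each 40 mm in diameter, from z = 0 to the seat underside, each leg's axis is inset half a diameter from the nearest pair of seat edges (so the leg's bounding box is flush with the corner).

Four stools sit around the table at the −y, +y, −x, +x sides.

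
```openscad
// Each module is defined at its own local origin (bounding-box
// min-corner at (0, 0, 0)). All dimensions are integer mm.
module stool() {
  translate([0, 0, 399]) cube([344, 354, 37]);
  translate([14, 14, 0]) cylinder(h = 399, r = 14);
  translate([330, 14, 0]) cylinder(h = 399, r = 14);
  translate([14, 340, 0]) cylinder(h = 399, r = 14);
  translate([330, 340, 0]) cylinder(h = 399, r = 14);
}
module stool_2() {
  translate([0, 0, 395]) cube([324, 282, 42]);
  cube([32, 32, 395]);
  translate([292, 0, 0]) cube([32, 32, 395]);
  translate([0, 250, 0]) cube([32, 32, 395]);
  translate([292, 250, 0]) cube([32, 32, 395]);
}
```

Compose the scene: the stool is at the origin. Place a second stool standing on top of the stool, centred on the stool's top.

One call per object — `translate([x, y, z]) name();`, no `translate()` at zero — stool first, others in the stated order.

stool();
translate([10, 36, 436]) stool_2();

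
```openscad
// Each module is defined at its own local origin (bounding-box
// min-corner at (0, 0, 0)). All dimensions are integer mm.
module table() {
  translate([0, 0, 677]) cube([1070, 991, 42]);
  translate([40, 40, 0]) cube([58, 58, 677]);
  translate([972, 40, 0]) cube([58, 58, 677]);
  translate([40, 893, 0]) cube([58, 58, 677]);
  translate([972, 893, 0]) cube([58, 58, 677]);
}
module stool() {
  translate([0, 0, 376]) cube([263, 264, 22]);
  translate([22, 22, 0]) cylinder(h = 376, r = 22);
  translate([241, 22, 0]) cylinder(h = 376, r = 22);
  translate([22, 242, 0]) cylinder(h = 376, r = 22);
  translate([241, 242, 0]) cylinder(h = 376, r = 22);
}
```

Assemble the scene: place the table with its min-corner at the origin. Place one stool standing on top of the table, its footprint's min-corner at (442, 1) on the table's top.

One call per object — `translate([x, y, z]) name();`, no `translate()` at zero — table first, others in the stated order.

table();
translate([442, 1, 719]) stool();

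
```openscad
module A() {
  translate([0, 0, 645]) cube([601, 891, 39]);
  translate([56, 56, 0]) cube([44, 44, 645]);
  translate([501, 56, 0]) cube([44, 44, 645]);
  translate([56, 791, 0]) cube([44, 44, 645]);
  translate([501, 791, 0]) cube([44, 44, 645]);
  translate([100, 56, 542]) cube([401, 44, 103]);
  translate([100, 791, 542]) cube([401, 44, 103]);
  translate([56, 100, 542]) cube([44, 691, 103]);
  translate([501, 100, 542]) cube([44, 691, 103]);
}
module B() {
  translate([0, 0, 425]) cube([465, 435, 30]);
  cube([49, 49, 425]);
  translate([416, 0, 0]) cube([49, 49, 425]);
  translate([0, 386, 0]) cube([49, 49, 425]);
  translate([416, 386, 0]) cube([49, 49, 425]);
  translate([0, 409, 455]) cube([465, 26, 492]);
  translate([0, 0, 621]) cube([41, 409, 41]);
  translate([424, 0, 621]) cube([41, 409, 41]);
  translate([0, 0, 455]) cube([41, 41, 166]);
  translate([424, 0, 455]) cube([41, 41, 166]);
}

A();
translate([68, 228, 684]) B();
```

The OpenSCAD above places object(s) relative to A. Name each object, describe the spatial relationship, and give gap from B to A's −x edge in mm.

The chair's min-x is at 68; the table's min-x is 0; gap = 68 mm.

A is a table. B is a chair. The chair is on top of the table, centred. The gap from the chair to the table's −x edge is 68 mm.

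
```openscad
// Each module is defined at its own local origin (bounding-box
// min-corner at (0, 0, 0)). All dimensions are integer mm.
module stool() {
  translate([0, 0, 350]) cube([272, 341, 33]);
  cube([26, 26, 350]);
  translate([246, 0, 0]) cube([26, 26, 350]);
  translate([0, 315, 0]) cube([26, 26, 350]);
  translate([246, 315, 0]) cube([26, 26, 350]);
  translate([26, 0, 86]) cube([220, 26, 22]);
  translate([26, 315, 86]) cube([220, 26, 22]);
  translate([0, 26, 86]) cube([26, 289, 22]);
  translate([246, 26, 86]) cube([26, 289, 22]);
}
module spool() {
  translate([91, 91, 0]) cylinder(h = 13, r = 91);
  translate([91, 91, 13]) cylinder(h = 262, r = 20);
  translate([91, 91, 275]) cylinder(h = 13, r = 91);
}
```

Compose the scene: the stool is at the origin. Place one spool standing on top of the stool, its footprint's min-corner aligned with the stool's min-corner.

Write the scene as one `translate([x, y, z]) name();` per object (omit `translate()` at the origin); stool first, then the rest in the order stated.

stool();
translate([0, 0, 383]) spool();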